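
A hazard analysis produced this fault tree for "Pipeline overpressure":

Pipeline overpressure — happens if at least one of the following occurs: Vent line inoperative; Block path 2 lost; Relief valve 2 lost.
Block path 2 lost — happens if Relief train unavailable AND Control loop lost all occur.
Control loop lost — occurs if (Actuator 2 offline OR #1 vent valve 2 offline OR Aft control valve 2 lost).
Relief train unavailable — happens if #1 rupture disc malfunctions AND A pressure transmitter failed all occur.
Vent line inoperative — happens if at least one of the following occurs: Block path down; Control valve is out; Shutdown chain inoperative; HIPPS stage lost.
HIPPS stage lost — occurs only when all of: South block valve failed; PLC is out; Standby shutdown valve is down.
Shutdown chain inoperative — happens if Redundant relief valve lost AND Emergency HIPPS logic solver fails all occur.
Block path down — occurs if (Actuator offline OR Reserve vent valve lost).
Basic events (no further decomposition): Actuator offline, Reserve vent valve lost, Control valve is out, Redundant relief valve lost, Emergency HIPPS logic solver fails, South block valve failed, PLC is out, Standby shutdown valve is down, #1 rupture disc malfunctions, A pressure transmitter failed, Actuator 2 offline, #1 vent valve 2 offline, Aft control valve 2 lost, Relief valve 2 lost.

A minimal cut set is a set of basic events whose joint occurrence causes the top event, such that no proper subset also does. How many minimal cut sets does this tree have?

Block path down [OR]: union of children's cut sets → 2 cut set(s).
Shutdown chain inoperative [AND]: one cut set from each child combined → 1 × 1 = 1 cut set(s).
HIPPS stage lost [AND]: one cut set from each child combined → 1 × 1 × 1 = 1 cut set(s).
Vent line inoperative [OR]: union of children's cut sets → 5 cut set(s).
Relief train unavailable [AND]: one cut set from each child combined → 1 × 1 = 1 cut set(s).
Control loop lost [OR]: union of children's cut sets → 3 cut set(s).
Block path 2 lost [AND]: one cut set from each child combined → 1 × 3 = 3 cut set(s).
Pipeline overpressure [OR]: union of children's cut sets → 9 cut set(s).
Minimal cut sets: {Actuator offline}; {Reserve vent valve lost}; {Control valve is out}; {Emergency HIPPS logic solver fails, Redundant relief valve lost}; {PLC is out, South block valve failed, Standby shutdown valve is down}; {#1 rupture disc malfunctions, A pressure transmitter failed, Actuator 2 offline}; {#1 rupture disc malfunctions, #1 vent valve 2 offline, A pressure transmitter failed}; {#1 rupture disc malfunctions, A pressure transmitter failed, Aft control valve 2 lost}; {Relief valve 2 lost}.

9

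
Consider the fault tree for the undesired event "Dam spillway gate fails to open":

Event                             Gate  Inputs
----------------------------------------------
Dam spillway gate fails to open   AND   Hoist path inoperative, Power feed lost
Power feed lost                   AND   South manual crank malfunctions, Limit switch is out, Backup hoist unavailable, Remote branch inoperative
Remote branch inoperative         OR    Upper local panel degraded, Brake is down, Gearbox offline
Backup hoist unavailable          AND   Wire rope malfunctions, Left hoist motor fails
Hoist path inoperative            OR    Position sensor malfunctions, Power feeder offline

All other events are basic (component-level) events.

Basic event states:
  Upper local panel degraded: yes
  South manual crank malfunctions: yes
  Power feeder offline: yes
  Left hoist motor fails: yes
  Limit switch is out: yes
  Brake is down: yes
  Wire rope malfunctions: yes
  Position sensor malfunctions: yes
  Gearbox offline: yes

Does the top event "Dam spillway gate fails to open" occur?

Yes

Hoist path inoperative [OR]: Position sensor malfunctions=occurs, Power feeder offline=occurs → at least one input occurs → occurs.
Backup hoist unavailable [AND]: Wire rope malfunctions=occurs, Left hoist motor fails=occurs → all inputs occur → occurs.
Remote branch inoperative [OR]: Upper local panel degraded=occurs, Brake is down=occurs, Gearbox offline=occurs → at least one input occurs → occurs.
Power feed lost [AND]: South manual crank malfunctions=occurs, Limit switch is out=occurs, Backup hoist unavailable=occurs, Remote branch inoperative=occurs → all inputs occur → occurs.
Dam spillway gate fails to open [AND]: Hoist path inoperative=occurs, Power feed lost=occurs → all inputs occur → occurs.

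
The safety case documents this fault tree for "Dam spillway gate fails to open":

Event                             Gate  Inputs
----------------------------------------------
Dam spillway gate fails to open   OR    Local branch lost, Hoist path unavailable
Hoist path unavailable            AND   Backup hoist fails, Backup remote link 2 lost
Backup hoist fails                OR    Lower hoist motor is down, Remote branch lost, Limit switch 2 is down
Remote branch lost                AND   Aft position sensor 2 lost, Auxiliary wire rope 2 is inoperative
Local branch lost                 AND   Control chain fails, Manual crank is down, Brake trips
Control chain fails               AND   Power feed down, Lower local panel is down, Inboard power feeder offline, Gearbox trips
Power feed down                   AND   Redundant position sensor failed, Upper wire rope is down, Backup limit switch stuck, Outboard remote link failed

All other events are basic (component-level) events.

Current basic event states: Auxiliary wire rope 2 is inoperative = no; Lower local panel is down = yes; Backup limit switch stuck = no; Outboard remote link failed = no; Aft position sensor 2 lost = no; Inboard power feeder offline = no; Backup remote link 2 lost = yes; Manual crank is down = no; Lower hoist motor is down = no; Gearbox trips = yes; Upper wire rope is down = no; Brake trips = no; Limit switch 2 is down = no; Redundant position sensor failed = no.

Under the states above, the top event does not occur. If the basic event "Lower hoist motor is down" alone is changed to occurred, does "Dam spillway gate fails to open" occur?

Yes

Counterfactual: set "Lower hoist motor is down" to occurred.
Power feed down [AND]: Redundant position sensor failed=not, Upper wire rope is down=not, Backup limit switch stuck=not, Outboard remote link failed=not → not all inputs occur → does not occur.
Control chain fails [AND]: Power feed down=not, Lower local panel is down=occurs, Inboard power feeder offline=not, Gearbox trips=occurs → not all inputs occur → does not occur.
Local branch lost [AND]: Control chain fails=not, Manual crank is down=not, Brake trips=not → not all inputs occur → does not occur.
Remote branch lost [AND]: Aft position sensor 2 lost=not, Auxiliary wire rope 2 is inoperative=not → not all inputs occur → does not occur.
Backup hoist fails [OR]: Lower hoist motor is down=occurs, Remote branch lost=not, Limit switch 2 is down=not → at least one input occurs → occurs.
Hoist path unavailable [AND]: Backup hoist fails=occurs, Backup remote link 2 lost=occurs → all inputs occur → occurs.
Dam spillway gate fails to open [OR]: Local branch lost=not, Hoist path unavailable=occurs → at least one input occurs → occurs.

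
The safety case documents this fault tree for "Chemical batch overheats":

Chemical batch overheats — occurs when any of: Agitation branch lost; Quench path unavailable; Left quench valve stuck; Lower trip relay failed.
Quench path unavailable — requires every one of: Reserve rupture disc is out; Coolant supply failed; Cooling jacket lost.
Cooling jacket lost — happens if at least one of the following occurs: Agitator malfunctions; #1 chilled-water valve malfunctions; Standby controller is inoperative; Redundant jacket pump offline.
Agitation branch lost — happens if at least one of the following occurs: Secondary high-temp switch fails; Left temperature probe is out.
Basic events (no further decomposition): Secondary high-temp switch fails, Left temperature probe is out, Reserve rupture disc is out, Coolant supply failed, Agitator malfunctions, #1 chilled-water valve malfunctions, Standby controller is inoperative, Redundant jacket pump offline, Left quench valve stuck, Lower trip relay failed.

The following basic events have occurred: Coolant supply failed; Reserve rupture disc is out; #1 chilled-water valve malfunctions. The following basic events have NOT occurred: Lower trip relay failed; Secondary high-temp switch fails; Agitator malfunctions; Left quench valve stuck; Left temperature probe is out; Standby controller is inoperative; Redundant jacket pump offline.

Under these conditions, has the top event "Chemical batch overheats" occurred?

Agitation branch lost [OR]: Secondary high-temp switch fails=not, Left temperature probe is out=not → no input occurs → does not occur.
Cooling jacket lost [OR]: Agitator malfunctions=not, #1 chilled-water valve malfunctions=occurs, Standby controller is inoperative=not, Redundant jacket pump offline=not → at least one input occurs → occurs.
Quench path unavailable [AND]: Reserve rupture disc is out=occurs, Coolant supply failed=occurs, Cooling jacket lost=occurs → all inputs occur → occurs.
Chemical batch overheats [OR]: Agitation branch lost=not, Quench path unavailable=occurs, Left quench valve stuck=not, Lower trip relay failed=not → at least one input occurs → occurs.

Yes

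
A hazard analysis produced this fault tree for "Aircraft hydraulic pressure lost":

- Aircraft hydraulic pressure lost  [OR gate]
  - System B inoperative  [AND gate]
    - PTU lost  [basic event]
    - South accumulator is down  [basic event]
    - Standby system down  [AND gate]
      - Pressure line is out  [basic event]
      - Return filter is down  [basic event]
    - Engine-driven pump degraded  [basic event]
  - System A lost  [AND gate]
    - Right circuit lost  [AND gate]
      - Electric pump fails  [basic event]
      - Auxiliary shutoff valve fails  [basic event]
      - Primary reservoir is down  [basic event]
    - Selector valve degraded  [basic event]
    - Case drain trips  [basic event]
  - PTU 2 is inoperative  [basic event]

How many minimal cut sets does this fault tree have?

3

Standby system down [AND]: one cut set from each child combined → 1 × 1 = 1 cut set(s).
System B inoperative [AND]: one cut set from each child combined → 1 × 1 × 1 × 1 = 1 cut set(s).
Right circuit lost [AND]: one cut set from each child combined → 1 × 1 × 1 = 1 cut set(s).
System A lost [AND]: one cut set from each child combined → 1 × 1 × 1 = 1 cut set(s).
Aircraft hydraulic pressure lost [OR]: union of children's cut sets → 3 cut set(s).
Minimal cut sets: {Engine-driven pump degraded, PTU lost, Pressure line is out, Return filter is down, South accumulator is down}; {Auxiliary shutoff valve fails, Case drain trips, Electric pump fails, Primary reservoir is down, Selector valve degraded}; {PTU 2 is inoperative}.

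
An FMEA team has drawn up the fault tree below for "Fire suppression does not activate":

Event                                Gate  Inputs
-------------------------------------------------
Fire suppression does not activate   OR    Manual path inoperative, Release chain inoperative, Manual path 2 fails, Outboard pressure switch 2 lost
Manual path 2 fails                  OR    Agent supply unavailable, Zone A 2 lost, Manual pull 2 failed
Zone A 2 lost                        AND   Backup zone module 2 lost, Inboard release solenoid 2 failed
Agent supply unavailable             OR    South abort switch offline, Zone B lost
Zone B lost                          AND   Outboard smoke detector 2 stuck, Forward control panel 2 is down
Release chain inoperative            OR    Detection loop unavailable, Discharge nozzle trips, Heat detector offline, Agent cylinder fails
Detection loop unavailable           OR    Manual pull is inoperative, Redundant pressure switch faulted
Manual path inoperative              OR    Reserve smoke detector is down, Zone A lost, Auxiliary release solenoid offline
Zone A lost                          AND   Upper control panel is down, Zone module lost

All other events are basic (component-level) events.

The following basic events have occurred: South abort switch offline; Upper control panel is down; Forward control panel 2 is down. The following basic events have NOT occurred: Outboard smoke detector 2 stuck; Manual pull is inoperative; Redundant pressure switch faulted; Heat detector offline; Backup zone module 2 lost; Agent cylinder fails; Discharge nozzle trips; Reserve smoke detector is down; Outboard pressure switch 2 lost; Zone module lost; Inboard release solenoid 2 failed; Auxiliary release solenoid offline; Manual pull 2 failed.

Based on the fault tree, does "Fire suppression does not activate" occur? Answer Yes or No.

Yes

Zone A lost [AND]: Upper control panel is down=occurs, Zone module lost=not → not all inputs occur → does not occur.
Manual path inoperative [OR]: Reserve smoke detector is down=not, Zone A lost=not, Auxiliary release solenoid offline=not → no input occurs → does not occur.
Detection loop unavailable [OR]: Manual pull is inoperative=not, Redundant pressure switch faulted=not → no input occurs → does not occur.
Release chain inoperative [OR]: Detection loop unavailable=not, Discharge nozzle trips=not, Heat detector offline=not, Agent cylinder fails=not → no input occurs → does not occur.
Zone B lost [AND]: Outboard smoke detector 2 stuck=not, Forward control panel 2 is down=occurs → not all inputs occur → does not occur.
Agent supply unavailable [OR]: South abort switch offline=occurs, Zone B lost=not → at least one input occurs → occurs.
Zone A 2 lost [AND]: Backup zone module 2 lost=not, Inboard release solenoid 2 failed=not → not all inputs occur → does not occur.
Manual path 2 fails [OR]: Agent supply unavailable=occurs, Zone A 2 lost=not, Manual pull 2 failed=not → at least one input occurs → occurs.
Fire suppression does not activate [OR]: Manual path inoperative=not, Release chain inoperative=not, Manual path 2 fails=occurs, Outboard pressure switch 2 lost=not → at least one input occurs → occurs.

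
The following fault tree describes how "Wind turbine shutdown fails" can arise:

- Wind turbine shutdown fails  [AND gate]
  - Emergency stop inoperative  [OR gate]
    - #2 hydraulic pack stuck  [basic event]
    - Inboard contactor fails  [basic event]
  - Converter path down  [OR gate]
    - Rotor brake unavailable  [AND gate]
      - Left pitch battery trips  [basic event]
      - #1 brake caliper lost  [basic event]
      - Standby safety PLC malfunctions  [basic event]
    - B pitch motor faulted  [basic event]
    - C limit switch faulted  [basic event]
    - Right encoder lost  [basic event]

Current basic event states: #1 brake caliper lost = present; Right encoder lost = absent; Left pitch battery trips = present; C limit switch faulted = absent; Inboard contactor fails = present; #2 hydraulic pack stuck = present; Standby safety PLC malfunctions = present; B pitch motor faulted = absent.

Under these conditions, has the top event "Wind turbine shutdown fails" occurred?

Yes

Emergency stop inoperative [OR]: #2 hydraulic pack stuck=occurs, Inboard contactor fails=occurs → at least one input occurs → occurs.
Rotor brake unavailable [AND]: Left pitch battery trips=occurs, #1 brake caliper lost=occurs, Standby safety PLC malfunctions=occurs → all inputs occur → occurs.
Converter path down [OR]: Rotor brake unavailable=occurs, B pitch motor faulted=not, C limit switch faulted=not, Right encoder lost=not → at least one input occurs → occurs.
Wind turbine shutdown fails [AND]: Emergency stop inoperative=occurs, Converter path down=occurs → all inputs occur → occurs.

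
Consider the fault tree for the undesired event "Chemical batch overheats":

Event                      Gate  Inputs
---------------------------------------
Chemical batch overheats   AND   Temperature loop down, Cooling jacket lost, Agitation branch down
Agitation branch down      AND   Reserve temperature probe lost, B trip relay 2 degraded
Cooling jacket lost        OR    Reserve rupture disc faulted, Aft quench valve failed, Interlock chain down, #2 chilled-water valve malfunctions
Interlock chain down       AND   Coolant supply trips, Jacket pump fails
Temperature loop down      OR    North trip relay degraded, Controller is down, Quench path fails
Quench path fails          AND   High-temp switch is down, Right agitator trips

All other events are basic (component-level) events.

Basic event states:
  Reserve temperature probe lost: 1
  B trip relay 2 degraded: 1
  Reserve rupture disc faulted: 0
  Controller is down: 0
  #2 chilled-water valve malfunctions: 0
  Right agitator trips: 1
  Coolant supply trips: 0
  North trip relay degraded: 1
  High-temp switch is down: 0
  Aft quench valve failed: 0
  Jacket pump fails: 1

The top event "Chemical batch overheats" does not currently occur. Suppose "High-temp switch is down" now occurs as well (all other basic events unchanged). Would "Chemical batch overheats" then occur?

No

Counterfactual: set "High-temp switch is down" to occurred.
Quench path fails [AND]: High-temp switch is down=occurs, Right agitator trips=occurs → all inputs occur → occurs.
Temperature loop down [OR]: North trip relay degraded=occurs, Controller is down=not, Quench path fails=occurs → at least one input occurs → occurs.
Interlock chain down [AND]: Coolant supply trips=not, Jacket pump fails=occurs → not all inputs occur → does not occur.
Cooling jacket lost [OR]: Reserve rupture disc faulted=not, Aft quench valve failed=not, Interlock chain down=not, #2 chilled-water valve malfunctions=not → no input occurs → does not occur.
Agitation branch down [AND]: Reserve temperature probe lost=occurs, B trip relay 2 degraded=occurs → all inputs occur → occurs.
Chemical batch overheats [AND]: Temperature loop down=occurs, Cooling jacket lost=not, Agitation branch down=occurs → not all inputs occur → does not occur.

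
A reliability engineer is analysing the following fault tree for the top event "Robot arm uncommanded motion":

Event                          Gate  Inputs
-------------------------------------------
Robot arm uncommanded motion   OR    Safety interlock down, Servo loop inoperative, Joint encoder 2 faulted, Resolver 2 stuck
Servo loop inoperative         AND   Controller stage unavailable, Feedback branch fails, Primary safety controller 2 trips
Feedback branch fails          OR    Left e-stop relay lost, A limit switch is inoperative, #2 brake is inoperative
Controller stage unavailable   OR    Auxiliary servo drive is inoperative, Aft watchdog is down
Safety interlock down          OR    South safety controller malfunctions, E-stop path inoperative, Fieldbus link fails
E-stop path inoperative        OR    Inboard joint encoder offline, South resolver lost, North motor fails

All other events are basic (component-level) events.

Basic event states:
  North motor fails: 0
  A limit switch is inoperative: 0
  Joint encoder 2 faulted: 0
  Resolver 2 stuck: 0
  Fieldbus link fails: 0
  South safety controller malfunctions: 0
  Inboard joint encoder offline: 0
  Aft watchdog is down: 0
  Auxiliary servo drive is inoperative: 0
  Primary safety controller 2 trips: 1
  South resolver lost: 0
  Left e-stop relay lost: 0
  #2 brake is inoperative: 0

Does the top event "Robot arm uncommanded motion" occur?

E-stop path inoperative [OR]: Inboard joint encoder offline=not, South resolver lost=not, North motor fails=not → no input occurs → does not occur.
Safety interlock down [OR]: South safety controller malfunctions=not, E-stop path inoperative=not, Fieldbus link fails=not → no input occurs → does not occur.
Controller stage unavailable [OR]: Auxiliary servo drive is inoperative=not, Aft watchdog is down=not → no input occurs → does not occur.
Feedback branch fails [OR]: Left e-stop relay lost=not, A limit switch is inoperative=not, #2 brake is inoperative=not → no input occurs → does not occur.
Servo loop inoperative [AND]: Controller stage unavailable=not, Feedback branch fails=not, Primary safety controller 2 trips=occurs → not all inputs occur → does not occur.
Robot arm uncommanded motion [OR]: Safety interlock down=not, Servo loop inoperative=not, Joint encoder 2 faulted=not, Resolver 2 stuck=not → no input occurs → does not occur.

No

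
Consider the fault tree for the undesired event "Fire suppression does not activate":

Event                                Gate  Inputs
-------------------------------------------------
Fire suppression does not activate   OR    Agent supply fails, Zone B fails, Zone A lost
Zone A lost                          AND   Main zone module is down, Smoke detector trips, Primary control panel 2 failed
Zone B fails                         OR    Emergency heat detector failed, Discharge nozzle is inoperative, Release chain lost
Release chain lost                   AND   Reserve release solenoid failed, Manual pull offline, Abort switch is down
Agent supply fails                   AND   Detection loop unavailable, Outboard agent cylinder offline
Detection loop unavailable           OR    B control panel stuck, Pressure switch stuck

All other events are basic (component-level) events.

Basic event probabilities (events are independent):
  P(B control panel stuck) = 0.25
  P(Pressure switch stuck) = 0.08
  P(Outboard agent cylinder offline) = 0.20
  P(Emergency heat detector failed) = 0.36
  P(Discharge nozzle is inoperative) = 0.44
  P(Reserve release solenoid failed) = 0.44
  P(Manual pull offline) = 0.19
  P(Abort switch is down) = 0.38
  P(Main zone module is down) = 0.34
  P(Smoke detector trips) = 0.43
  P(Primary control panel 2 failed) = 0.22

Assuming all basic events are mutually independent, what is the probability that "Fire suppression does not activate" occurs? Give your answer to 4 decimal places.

P(Detection loop unavailable) [OR] = 1 − (1−0.25) × (1−0.08) = 0.310000
P(Agent supply fails) [AND] = 0.310000 × 0.20 = 0.062000
P(Release chain lost) [AND] = 0.44 × 0.19 × 0.38 = 0.031768
P(Zone B fails) [OR] = 1 − (1−0.36) × (1−0.44) × (1−0.031768) = 0.652986
P(Zone A lost) [AND] = 0.34 × 0.43 × 0.22 = 0.032164
P(Fire suppression does not activate) [OR] = 1 − (1−0.062000) × (1−0.652986) × (1−0.032164) = 0.684970
Rounded to 4 decimal places: P(Fire suppression does not activate) ≈ 0.6850.

0.6850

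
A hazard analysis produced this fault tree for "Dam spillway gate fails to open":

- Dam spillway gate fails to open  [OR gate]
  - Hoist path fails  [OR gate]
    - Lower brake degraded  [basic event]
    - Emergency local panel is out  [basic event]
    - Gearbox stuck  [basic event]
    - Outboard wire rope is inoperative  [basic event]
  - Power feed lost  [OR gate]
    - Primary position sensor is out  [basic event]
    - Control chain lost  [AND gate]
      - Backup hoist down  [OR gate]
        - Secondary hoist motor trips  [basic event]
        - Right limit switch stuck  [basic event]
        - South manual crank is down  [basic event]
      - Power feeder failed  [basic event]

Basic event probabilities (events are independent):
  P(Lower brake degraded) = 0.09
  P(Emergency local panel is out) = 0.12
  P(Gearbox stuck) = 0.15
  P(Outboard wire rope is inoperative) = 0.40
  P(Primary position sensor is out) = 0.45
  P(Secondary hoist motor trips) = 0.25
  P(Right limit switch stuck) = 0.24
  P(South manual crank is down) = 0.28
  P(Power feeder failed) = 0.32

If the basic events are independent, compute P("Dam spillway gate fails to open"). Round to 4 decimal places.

0.8178

P(Hoist path fails) [OR] = 1 − (1−0.09) × (1−0.12) × (1−0.15) × (1−0.40) = 0.591592
P(Backup hoist down) [OR] = 1 − (1−0.25) × (1−0.24) × (1−0.28) = 0.589600
P(Control chain lost) [AND] = 0.589600 × 0.32 = 0.188672
P(Power feed lost) [OR] = 1 − (1−0.45) × (1−0.188672) = 0.553770
P(Dam spillway gate fails to open) [OR] = 1 − (1−0.591592) × (1−0.553770) = 0.817756
Rounded to 4 decimal places: P(Dam spillway gate fails to open) ≈ 0.8178.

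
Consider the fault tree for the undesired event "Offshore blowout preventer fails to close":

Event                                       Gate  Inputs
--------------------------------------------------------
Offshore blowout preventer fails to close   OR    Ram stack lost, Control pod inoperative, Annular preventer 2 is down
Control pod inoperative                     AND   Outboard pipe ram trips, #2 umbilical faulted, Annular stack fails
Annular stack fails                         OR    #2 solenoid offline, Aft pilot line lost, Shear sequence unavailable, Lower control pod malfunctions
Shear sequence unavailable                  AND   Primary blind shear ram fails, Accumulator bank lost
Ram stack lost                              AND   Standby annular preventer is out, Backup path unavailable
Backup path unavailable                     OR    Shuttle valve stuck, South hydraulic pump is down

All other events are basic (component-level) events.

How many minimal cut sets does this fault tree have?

7

Backup path unavailable [OR]: union of children's cut sets → 2 cut set(s).
Ram stack lost [AND]: one cut set from each child combined → 1 × 2 = 2 cut set(s).
Shear sequence unavailable [AND]: one cut set from each child combined → 1 × 1 = 1 cut set(s).
Annular stack fails [OR]: union of children's cut sets → 4 cut set(s).
Control pod inoperative [AND]: one cut set from each child combined → 1 × 1 × 4 = 4 cut set(s).
Offshore blowout preventer fails to close [OR]: union of children's cut sets → 7 cut set(s).
Minimal cut sets: {Shuttle valve stuck, Standby annular preventer is out}; {South hydraulic pump is down, Standby annular preventer is out}; {#2 solenoid offline, #2 umbilical faulted, Outboard pipe ram trips}; {#2 umbilical faulted, Aft pilot line lost, Outboard pipe ram trips}; {#2 umbilical faulted, Accumulator bank lost, Outboard pipe ram trips, Primary blind shear ram fails}; {#2 umbilical faulted, Lower control pod malfunctions, Outboard pipe ram trips}; {Annular preventer 2 is down}.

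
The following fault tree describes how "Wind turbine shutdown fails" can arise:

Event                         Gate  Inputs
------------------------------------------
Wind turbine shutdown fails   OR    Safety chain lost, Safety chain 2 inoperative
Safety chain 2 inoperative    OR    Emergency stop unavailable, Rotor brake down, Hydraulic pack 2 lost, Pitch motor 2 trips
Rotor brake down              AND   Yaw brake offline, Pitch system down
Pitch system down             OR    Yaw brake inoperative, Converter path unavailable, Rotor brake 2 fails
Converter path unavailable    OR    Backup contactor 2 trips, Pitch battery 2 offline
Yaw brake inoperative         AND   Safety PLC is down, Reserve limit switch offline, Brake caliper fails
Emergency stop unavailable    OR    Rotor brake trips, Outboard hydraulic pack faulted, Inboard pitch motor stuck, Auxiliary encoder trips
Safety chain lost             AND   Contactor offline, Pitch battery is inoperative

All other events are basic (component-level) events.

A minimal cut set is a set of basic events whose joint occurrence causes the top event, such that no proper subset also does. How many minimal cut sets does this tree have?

Safety chain lost [AND]: one cut set from each child combined → 1 × 1 = 1 cut set(s).
Emergency stop unavailable [OR]: union of children's cut sets → 4 cut set(s).
Yaw brake inoperative [AND]: one cut set from each child combined → 1 × 1 × 1 = 1 cut set(s).
Converter path unavailable [OR]: union of children's cut sets → 2 cut set(s).
Pitch system down [OR]: union of children's cut sets → 4 cut set(s).
Rotor brake down [AND]: one cut set from each child combined → 1 × 4 = 4 cut set(s).
Safety chain 2 inoperative [OR]: union of children's cut sets → 10 cut set(s).
Wind turbine shutdown fails [OR]: union of children's cut sets → 11 cut set(s).

11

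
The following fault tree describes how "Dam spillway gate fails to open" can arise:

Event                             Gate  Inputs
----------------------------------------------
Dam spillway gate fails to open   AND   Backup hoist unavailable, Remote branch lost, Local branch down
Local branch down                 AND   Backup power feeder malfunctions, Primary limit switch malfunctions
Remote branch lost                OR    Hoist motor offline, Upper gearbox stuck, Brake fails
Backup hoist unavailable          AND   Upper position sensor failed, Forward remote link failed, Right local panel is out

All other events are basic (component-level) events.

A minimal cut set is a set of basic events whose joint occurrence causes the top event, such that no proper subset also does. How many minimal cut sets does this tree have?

Backup hoist unavailable [AND]: one cut set from each child combined → 1 × 1 × 1 = 1 cut set(s).
Remote branch lost [OR]: union of children's cut sets → 3 cut set(s).
Local branch down [AND]: one cut set from each child combined → 1 × 1 = 1 cut set(s).
Dam spillway gate fails to open [AND]: one cut set from each child combined → 1 × 3 × 1 = 3 cut set(s).
Minimal cut sets: {Backup power feeder malfunctions, Forward remote link failed, Hoist motor offline, Primary limit switch malfunctions, Right local panel is out, Upper position sensor failed}; {Backup power feeder malfunctions, Forward remote link failed, Primary limit switch malfunctions, Right local panel is out, Upper gearbox stuck, Upper position sensor failed}; {Backup power feeder malfunctions, Brake fails, Forward remote link failed, Primary limit switch malfunctions, Right local panel is out, Upper position sensor failed}.

3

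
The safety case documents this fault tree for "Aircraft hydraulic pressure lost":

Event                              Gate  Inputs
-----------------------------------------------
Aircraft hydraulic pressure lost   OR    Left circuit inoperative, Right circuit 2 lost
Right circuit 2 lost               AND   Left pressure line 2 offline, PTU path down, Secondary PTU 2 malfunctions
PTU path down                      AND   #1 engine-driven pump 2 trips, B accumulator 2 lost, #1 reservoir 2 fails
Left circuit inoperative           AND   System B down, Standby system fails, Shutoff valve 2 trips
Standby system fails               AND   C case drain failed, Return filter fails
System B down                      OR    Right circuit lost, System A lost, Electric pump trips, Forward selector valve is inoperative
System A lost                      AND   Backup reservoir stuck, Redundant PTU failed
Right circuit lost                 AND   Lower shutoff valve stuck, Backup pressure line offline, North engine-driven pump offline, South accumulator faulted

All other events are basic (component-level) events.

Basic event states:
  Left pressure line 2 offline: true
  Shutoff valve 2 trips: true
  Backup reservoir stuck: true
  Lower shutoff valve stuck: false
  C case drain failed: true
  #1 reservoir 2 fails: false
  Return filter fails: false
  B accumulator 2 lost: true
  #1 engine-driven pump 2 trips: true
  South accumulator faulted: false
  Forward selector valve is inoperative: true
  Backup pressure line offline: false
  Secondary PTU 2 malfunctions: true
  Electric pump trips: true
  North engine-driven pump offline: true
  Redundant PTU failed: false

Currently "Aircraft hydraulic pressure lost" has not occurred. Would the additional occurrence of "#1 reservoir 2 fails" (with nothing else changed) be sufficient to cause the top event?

Counterfactual: set "#1 reservoir 2 fails" to occurred.
Right circuit lost [AND]: Lower shutoff valve stuck=not, Backup pressure line offline=not, North engine-driven pump offline=occurs, South accumulator faulted=not → not all inputs occur → does not occur.
System A lost [AND]: Backup reservoir stuck=occurs, Redundant PTU failed=not → not all inputs occur → does not occur.
System B down [OR]: Right circuit lost=not, System A lost=not, Electric pump trips=occurs, Forward selector valve is inoperative=occurs → at least one input occurs → occurs.
Standby system fails [AND]: C case drain failed=occurs, Return filter fails=not → not all inputs occur → does not occur.
Left circuit inoperative [AND]: System B down=occurs, Standby system fails=not, Shutoff valve 2 trips=occurs → not all inputs occur → does not occur.
PTU path down [AND]: #1 engine-driven pump 2 trips=occurs, B accumulator 2 lost=occurs, #1 reservoir 2 fails=occurs → all inputs occur → occurs.
Right circuit 2 lost [AND]: Left pressure line 2 offline=occurs, PTU path down=occurs, Secondary PTU 2 malfunctions=occurs → all inputs occur → occurs.
Aircraft hydraulic pressure lost [OR]: Left circuit inoperative=not, Right circuit 2 lost=occurs → at least one input occurs → occurs.

Yes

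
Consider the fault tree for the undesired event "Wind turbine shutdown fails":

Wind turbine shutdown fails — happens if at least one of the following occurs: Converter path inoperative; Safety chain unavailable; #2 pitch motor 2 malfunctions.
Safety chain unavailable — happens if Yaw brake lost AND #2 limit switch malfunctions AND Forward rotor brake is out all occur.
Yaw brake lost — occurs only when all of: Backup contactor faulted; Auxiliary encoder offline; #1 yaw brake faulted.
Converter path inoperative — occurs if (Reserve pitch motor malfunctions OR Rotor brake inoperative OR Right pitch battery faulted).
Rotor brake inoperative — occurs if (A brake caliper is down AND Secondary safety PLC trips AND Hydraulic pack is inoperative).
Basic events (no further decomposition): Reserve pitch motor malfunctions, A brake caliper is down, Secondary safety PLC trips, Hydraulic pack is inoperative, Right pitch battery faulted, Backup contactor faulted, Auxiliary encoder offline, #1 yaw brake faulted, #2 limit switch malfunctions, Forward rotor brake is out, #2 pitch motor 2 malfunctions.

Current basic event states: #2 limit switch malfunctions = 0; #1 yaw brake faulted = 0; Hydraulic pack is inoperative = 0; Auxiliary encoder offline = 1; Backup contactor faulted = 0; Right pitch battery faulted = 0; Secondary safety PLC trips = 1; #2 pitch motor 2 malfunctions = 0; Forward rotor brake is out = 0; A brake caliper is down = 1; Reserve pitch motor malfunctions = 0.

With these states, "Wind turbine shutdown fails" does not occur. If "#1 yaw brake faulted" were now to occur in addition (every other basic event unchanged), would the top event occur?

No

Counterfactual: set "#1 yaw brake faulted" to occurred.
Rotor brake inoperative [AND]: A brake caliper is down=occurs, Secondary safety PLC trips=occurs, Hydraulic pack is inoperative=not → not all inputs occur → does not occur.
Converter path inoperative [OR]: Reserve pitch motor malfunctions=not, Rotor brake inoperative=not, Right pitch battery faulted=not → no input occurs → does not occur.
Yaw brake lost [AND]: Backup contactor faulted=not, Auxiliary encoder offline=occurs, #1 yaw brake faulted=occurs → not all inputs occur → does not occur.
Safety chain unavailable [AND]: Yaw brake lost=not, #2 limit switch malfunctions=not, Forward rotor brake is out=not → not all inputs occur → does not occur.
Wind turbine shutdown fails [OR]: Converter path inoperative=not, Safety chain unavailable=not, #2 pitch motor 2 malfunctions=not → no input occurs → does not occur.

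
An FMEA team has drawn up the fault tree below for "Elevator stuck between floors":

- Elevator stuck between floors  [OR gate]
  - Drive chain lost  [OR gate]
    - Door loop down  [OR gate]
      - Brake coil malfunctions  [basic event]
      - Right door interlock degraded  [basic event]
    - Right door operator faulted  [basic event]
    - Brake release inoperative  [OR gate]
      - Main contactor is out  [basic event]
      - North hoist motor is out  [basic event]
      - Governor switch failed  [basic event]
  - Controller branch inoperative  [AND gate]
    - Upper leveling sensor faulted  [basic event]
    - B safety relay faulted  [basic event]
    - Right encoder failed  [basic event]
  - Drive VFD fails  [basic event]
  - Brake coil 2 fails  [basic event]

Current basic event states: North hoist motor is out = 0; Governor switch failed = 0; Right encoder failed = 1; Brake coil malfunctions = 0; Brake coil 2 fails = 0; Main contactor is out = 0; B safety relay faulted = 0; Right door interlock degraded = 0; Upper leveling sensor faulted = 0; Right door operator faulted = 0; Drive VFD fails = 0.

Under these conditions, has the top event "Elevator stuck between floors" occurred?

No

Door loop down [OR]: Brake coil malfunctions=not, Right door interlock degraded=not → no input occurs → does not occur.
Brake release inoperative [OR]: Main contactor is out=not, North hoist motor is out=not, Governor switch failed=not → no input occurs → does not occur.
Drive chain lost [OR]: Door loop down=not, Right door operator faulted=not, Brake release inoperative=not → no input occurs → does not occur.
Controller branch inoperative [AND]: Upper leveling sensor faulted=not, B safety relay faulted=not, Right encoder failed=occurs → not all inputs occur → does not occur.
Elevator stuck between floors [OR]: Drive chain lost=not, Controller branch inoperative=not, Drive VFD fails=not, Brake coil 2 fails=not → no input occurs → does not occur.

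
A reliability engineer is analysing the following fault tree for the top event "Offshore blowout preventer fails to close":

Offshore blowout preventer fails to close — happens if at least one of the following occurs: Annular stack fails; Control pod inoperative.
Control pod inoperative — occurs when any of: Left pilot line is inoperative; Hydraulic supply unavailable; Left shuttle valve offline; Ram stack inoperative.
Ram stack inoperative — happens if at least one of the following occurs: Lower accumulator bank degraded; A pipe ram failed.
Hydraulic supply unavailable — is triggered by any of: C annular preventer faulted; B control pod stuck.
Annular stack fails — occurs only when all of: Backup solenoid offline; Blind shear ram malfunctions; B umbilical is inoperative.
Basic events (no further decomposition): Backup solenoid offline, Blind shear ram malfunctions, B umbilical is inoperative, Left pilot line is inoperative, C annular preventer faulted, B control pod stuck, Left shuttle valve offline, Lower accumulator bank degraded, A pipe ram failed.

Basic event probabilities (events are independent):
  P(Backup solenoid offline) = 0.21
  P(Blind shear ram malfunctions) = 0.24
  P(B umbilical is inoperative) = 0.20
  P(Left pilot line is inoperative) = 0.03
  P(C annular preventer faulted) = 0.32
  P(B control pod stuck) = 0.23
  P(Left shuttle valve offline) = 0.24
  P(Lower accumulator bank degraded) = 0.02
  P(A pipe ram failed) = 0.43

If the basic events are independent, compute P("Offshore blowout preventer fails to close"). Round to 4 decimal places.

P(Annular stack fails) [AND] = 0.21 × 0.24 × 0.20 = 0.010080
P(Hydraulic supply unavailable) [OR] = 1 − (1−0.32) × (1−0.23) = 0.476400
P(Ram stack inoperative) [OR] = 1 − (1−0.02) × (1−0.43) = 0.441400
P(Control pod inoperative) [OR] = 1 − (1−0.03) × (1−0.476400) × (1−0.24) × (1−0.441400) = 0.784382
P(Offshore blowout preventer fails to close) [OR] = 1 − (1−0.010080) × (1−0.784382) = 0.786555
Rounded to 4 decimal places: P(Offshore blowout preventer fails to close) ≈ 0.7866.

0.7866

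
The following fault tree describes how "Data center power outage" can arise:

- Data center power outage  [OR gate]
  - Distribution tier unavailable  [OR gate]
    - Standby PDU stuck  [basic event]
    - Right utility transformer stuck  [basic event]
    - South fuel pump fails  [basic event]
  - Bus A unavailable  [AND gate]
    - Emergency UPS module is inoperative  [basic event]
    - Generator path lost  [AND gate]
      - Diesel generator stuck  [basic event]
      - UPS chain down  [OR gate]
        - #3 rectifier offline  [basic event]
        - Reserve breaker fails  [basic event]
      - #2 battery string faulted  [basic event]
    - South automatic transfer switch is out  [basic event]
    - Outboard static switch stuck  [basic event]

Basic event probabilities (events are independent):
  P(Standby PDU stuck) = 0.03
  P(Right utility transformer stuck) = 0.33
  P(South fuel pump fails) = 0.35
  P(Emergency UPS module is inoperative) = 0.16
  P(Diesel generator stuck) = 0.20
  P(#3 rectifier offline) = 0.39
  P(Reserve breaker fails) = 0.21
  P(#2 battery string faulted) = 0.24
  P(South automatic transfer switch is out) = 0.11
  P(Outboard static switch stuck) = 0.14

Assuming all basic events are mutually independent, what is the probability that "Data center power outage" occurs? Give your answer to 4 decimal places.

P(Distribution tier unavailable) [OR] = 1 − (1−0.03) × (1−0.33) × (1−0.35) = 0.577565
P(UPS chain down) [OR] = 1 − (1−0.39) × (1−0.21) = 0.518100
P(Generator path lost) [AND] = 0.20 × 0.518100 × 0.24 = 0.024869
P(Bus A unavailable) [AND] = 0.16 × 0.024869 × 0.11 × 0.14 = 0.000061
P(Data center power outage) [OR] = 1 − (1−0.577565) × (1−0.000061) = 0.577591
Rounded to 4 decimal places: P(Data center power outage) ≈ 0.5776.

0.5776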